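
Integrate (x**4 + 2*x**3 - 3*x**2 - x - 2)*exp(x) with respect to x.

Use integration by parts with u = x**4 + 2*x**3 - 3*x**2 - x - 2, dv = exp(x) dx, so v = exp(x).
Apply parts 4 times (tabular method): alternate signs, differentiate u down to 0, integrate dv up.

(x**4 - 2*x**3 + 3*x**2 - 7*x + 5)*exp(x) + C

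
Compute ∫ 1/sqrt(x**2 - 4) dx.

log(x + sqrt(x**2 - 4)) + C

Substitute x = 2·sec(θ), so dx = 2·sec(θ)*tan(θ) dθ and the radical becomes sqrt(x**2 - 4) = 2·tan(θ) by the Pythagorean identity.
Integrate the resulting trig expression in θ, then back-substitute sec(θ) = x/2, tan(θ) = sqrt(x**2 - 4)/2 (absorbing any constant into C).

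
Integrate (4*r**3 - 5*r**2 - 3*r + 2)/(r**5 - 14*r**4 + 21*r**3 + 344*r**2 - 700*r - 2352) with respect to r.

-80867*log(r - 7)/9801 + 167*log(r - 6)/20 + 11*log(r + 2)/324 - 161*log(r + 4)/1210 - 1108/(99*r - 693) + C

Factor the denominator: (r - 7)**2*(r - 6)*(r + 2)*(r + 4).
Partial-fraction decomposition: -161/(1210*(r + 4)) + 11/(324*(r + 2)) + 167/(20*(r - 6)) - 80867/(9801*(r - 7)) + 1108/(99*(r - 7)**2).
Integrate each term; A/(r−a) gives A·log|r−a|; A/(r−a)² gives −A/(r−a).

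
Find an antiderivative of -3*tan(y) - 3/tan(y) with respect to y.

Let u = tan(y), so du = (tan(y)**2 + 1) dy.
Rewriting, the integral becomes -3·∫ 1/u du = -3·log(u).
Substituting back, u = tan(y).

-3*log(tan(y)) + C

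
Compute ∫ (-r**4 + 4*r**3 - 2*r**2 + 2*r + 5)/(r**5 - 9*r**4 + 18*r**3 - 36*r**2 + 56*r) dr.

Factor the denominator: r*(r - 7)*(r - 2)*(r**2 + 4).
Partial-fraction decomposition: -(237*r + 334)/(848*(r**2 + 4)) - 17/(80*(r - 2)) - 1108/(1855*(r - 7)) + 5/(56*r).
Integrate each term; A/(r−a) gives A·log|r−a|; the (Br+D)/(r²+p²) term gives a log and an atan.

5*log(r)/56 - 1108*log(r - 7)/1855 - 17*log(r - 2)/80 - 237*log(r**2 + 4)/1696 - 167*atan(r/2)/848 + C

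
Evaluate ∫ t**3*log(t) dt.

Use integration by parts with u = log(t), dv = t**3 dt.
Then du = 1/t dt and v = t**4/4.

t**4*log(t)/4 - t**4/16 + C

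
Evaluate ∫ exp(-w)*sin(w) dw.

-exp(-w)*sin(w)/2 - exp(-w)*cos(w)/2 + C

Let I denote the integral. Integrate by parts with u = sin(w), dv = exp(-w) dw, so v = -exp(-w): I = -exp(-w)*sin(w) + ∫ exp(-w)*cos(w) dw.
Apply parts again with u = cos(w), dv = exp(-w) dw: ∫ exp(-w)*cos(w) dw = -exp(-w)*cos(w) − I. Substituting back brings back I: I = -exp(-w)*sin(w) - exp(-w)*cos(w) − I.
Solving for I: (1 + 1)·I equals the remaining terms, so I = (1/2)·(-exp(-w)*sin(w) - exp(-w)*cos(w)).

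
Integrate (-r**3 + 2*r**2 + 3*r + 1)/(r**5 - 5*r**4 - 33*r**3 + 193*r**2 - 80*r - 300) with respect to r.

-377*log(r - 5)/4356 + 7*log(r - 2)/216 - log(r + 1)/540 + 271*log(r + 6)/4840 + 59/(198*r - 990) + C

Factor the denominator: (r - 5)**2*(r - 2)*(r + 1)*(r + 6).
Partial-fraction decomposition: 271/(4840*(r + 6)) - 1/(540*(r + 1)) + 7/(216*(r - 2)) - 377/(4356*(r - 5)) - 59/(198*(r - 5)**2).
Integrate each term; A/(r−a) gives A·log|r−a|; A/(r−a)² gives −A/(r−a).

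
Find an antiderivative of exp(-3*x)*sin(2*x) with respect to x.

-3*exp(-3*x)*sin(2*x)/13 - 2*exp(-3*x)*cos(2*x)/13 + C

Let I denote the integral. Integrate by parts with u = sin(2*x), dv = exp(-3*x) dx, so v = -exp(-3*x)/3: I = -exp(-3*x)*sin(2*x)/3 + (2/3)·∫ exp(-3*x)*cos(2*x) dx.
Apply parts again with u = cos(2*x), dv = exp(-3*x) dx: ∫ exp(-3*x)*cos(2*x) dx = -exp(-3*x)*cos(2*x)/3 − (2/3)·I. Substituting back brings back I: I = -exp(-3*x)*sin(2*x)/3 - 2*exp(-3*x)*cos(2*x)/9 − (4/9)·I.
Solving for I: (1 + 4/9)·I equals the remaining terms, so I = (9/13)·(-exp(-3*x)*sin(2*x)/3 - 2*exp(-3*x)*cos(2*x)/9).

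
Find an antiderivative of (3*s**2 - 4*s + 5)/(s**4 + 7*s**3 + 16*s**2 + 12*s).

Factor the denominator: s*(s + 2)**2*(s + 3).
Partial-fraction decomposition: -44/(3*(s + 3)) + 57/(4*(s + 2)) - 25/(2*(s + 2)**2) + 5/(12*s).
Integrate each term; A/(s−a) gives A·log|s−a|; A/(s−a)² gives −A/(s−a).

5*log(s)/12 + 57*log(s + 2)/4 - 44*log(s + 3)/3 + 25/(2*s + 4) + C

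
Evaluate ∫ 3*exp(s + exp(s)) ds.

Let u = exp(s), so du = (exp(s)) ds.
Rewriting, the integral becomes 3·∫ e^u du = 3·e^u.
Substituting back, u = exp(s).

3*exp(exp(s)) + C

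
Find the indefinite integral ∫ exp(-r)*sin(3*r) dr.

-exp(-r)*sin(3*r)/10 - 3*exp(-r)*cos(3*r)/10 + C

Let I denote the integral. Integrate by parts with u = sin(3*r), dv = exp(-r) dr, so v = -exp(-r): I = -exp(-r)*sin(3*r) + 3·∫ exp(-r)*cos(3*r) dr.
Apply parts again with u = cos(3*r), dv = exp(-r) dr: ∫ exp(-r)*cos(3*r) dr = -exp(-r)*cos(3*r) − 3·I. Substituting back brings back I: I = -exp(-r)*sin(3*r) - 3*exp(-r)*cos(3*r) − 9·I.
Solving for I: (1 + 9)·I equals the remaining terms, so I = (1/10)·(-exp(-r)*sin(3*r) - 3*exp(-r)*cos(3*r)).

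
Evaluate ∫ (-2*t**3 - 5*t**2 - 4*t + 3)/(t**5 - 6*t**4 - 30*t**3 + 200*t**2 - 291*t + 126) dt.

Factor the denominator: (t - 7)*(t - 3)*(t - 1)**2*(t + 6).
Partial-fraction decomposition: 31/(637*(t + 6)) - 127/(441*(t - 1)) - 2/(21*(t - 1)**2) + 3/(4*(t - 3)) - 239/(468*(t - 7)).
Integrate each term; A/(t−a) gives A·log|t−a|; A/(t−a)² gives −A/(t−a).

-239*log(t - 7)/468 + 3*log(t - 3)/4 - 127*log(t - 1)/441 + 31*log(t + 6)/637 + 2/(21*t - 21) + C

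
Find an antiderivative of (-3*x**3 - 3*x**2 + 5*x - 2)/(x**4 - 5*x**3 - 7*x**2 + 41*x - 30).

-427*log(x - 5)/96 + 28*log(x - 2)/15 - 3*log(x - 1)/16 - 37*log(x + 3)/160 + C

Factor the denominator: (x - 5)*(x - 2)*(x - 1)*(x + 3).
Partial-fraction decomposition: -37/(160*(x + 3)) - 3/(16*(x - 1)) + 28/(15*(x - 2)) - 427/(96*(x - 5)).
Integrate each term: A/(x−a) contributes A·log|x−a|.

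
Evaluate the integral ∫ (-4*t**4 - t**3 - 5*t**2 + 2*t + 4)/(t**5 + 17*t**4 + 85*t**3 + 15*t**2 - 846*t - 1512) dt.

Factor the denominator: (t - 3)*(t + 3)*(t + 4)*(t + 6)*(t + 7).
Partial-fraction decomposition: -793/(10*(t + 7)) + 2578/(27*(t + 6)) - 174/(7*(t + 4)) + 43/(9*(t + 3)) - 193/(1890*(t - 3)).
Integrate each term: A/(t−a) contributes A·log|t−a|.

-193*log(t - 3)/1890 + 43*log(t + 3)/9 - 174*log(t + 4)/7 + 2578*log(t + 6)/27 - 793*log(t + 7)/10 + C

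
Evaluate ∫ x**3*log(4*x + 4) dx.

Use integration by parts with u = log(4*x + 4), dv = x**3 dx.
Then du = 4/(4*x + 4) dx and v = x**4/4.

x**4*log(4*x + 4)/4 - x**4/16 + x**3/12 - x**2/8 + x/4 - log(x + 1)/4 + C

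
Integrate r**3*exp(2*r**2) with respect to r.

(2*r**2 - 1)*exp(2*r**2)/8 + C

Let u = r², du = 2r dr; rewrite as (1/2)∫ u^1·exp(2u) du.
Now integrate by parts 1 time.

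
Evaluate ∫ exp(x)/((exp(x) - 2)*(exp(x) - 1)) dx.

log(exp(x) - 2) - log(exp(x) - 1) + C

Let u = e^x, du = e^x dx.
The integral becomes ∫ du/((u-1)(u-2)); decompose into partial fractions.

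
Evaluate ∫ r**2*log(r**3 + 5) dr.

Let u = r**3 + 5, so du = (3*r**2) dr.
The integral becomes (1/3)·∫ log(u) du; integrate by parts with u′=log(u), dv′=du.

r**3*log(r**3 + 5)/3 - r**3/3 + 5*log(r**3 + 5)/3 + C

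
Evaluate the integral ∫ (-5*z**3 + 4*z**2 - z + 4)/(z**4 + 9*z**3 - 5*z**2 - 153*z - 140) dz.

Factor the denominator: (z - 4)*(z + 1)*(z + 5)*(z + 7).
Partial-fraction decomposition: -961/(66*(z + 7)) + 367/(36*(z + 5)) - 7/(60*(z + 1)) - 256/(495*(z - 4)).
Integrate each term: A/(z−a) contributes A·log|z−a|.

-256*log(z - 4)/495 - 7*log(z + 1)/60 + 367*log(z + 5)/36 - 961*log(z + 7)/66 + C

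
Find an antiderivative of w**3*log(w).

Use integration by parts with u = log(w), dv = w**3 dw.
Then du = 1/w dw and v = w**4/4.

w**4*log(w)/4 - w**4/16 + C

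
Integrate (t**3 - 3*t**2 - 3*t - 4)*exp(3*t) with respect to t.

Use integration by parts with u = t**3 - 3*t**2 - 3*t - 4, dv = exp(3*t) dt, so v = exp(3*t)/3.
Apply parts 3 times (tabular method): alternate signs, differentiate u down to 0, integrate dv up.

(9*t**3 - 36*t**2 - 3*t - 35)*exp(3*t)/27 + C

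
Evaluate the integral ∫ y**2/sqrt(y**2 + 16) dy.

y*sqrt(y**2 + 16)/2 - 8*log(y + sqrt(y**2 + 16)) + C

Substitute y = 4·tan(θ), so dy = 4·sec(θ)^2 dθ and the radical becomes sqrt(y**2 + 16) = 4·sec(θ) by the Pythagorean identity.
Integrate the resulting trig expression in θ, then back-substitute tan(θ) = y/4, sec(θ) = sqrt(y**2 + 16)/4 (absorbing any constant into C).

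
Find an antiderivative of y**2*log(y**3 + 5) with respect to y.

y**3*log(y**3 + 5)/3 - y**3/3 + 5*log(y**3 + 5)/3 + C

Let u = y**3 + 5, so du = (3*y**2) dy.
The integral becomes (1/3)·∫ log(u) du; integrate by parts with u′=log(u), dv′=du.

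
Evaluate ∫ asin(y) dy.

y*asin(y) + sqrt(-y**2 + 1) + C

Use integration by parts with u = arcsin(y), dv = dy.
Then du = 1/sqrt(-y**2 + 1) dy.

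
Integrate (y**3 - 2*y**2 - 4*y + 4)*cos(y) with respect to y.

Use integration by parts with u = y**3 - 2*y**2 - 4*y + 4, dv = cos(y) dy, so v = sin(y).
Apply parts 3 times (tabular method): alternate signs, differentiate u down to 0, integrate dv up.

y**3*sin(y) - 2*y**2*sin(y) + 3*y**2*cos(y) - 10*y*sin(y) - 4*y*cos(y) + 8*sin(y) - 10*cos(y) + C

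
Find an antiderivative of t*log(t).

Use integration by parts with u = log(t), dv = t dt.
Then du = 1/t dt and v = t**2/2.

t**2*log(t)/2 - t**2/4 + C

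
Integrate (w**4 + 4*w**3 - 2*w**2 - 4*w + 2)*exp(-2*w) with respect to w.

(-2*w**4 - 12*w**3 - 14*w**2 - 6*w - 7)*exp(-2*w)/4 + C

Use integration by parts with u = w**4 + 4*w**3 - 2*w**2 - 4*w + 2, dv = exp(-2*w) dw, so v = -exp(-2*w)/2.
Apply parts 4 times (tabular method): alternate signs, differentiate u down to 0, integrate dv up.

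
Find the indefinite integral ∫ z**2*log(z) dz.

Use integration by parts with u = log(z), dv = z**2 dz.
Then du = 1/z dz and v = z**3/3.

z**3*log(z)/3 - z**3/9 + C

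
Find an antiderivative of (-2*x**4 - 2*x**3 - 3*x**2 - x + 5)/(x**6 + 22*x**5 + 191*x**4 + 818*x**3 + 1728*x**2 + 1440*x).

log(x)/288 + 127*log(x + 3)/18 + 2179*log(x + 4)/32 - 213*log(x + 5)/2 + 2257*log(x + 6)/72 + 423/(8*x + 32) + C

Factor the denominator: x*(x + 3)*(x + 4)**2*(x + 5)*(x + 6).
Partial-fraction decomposition: 2257/(72*(x + 6)) - 213/(2*(x + 5)) + 2179/(32*(x + 4)) - 423/(8*(x + 4)**2) + 127/(18*(x + 3)) + 1/(288*x).
Integrate each term; A/(x−a) gives A·log|x−a|; A/(x−a)² gives −A/(x−a).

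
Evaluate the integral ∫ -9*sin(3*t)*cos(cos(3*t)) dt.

3*sin(cos(3*t)) + C

Let u = cos(3*t), so du = (-3*sin(3*t)) dt.
Rewriting, the integral becomes 3·∫ cos(u) du = 3·sin(u).
Substituting back, u = cos(3*t).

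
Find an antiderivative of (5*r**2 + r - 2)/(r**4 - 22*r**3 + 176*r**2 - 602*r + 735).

Factor the denominator: (r - 7)**2*(r - 5)*(r - 3).
Partial-fraction decomposition: -23/(16*(r - 3)) + 16/(r - 5) - 233/(16*(r - 7)) + 125/(4*(r - 7)**2).
Integrate each term; A/(r−a) gives A·log|r−a|; A/(r−a)² gives −A/(r−a).

-233*log(r - 7)/16 + 16*log(r - 5) - 23*log(r - 3)/16 - 125/(4*r - 28) + C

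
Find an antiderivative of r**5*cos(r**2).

Let u = r², du = 2r dr; rewrite as (1/2)∫ u^2·cos(1u) du.
Now integrate by parts 2 times.

r**4*sin(r**2)/2 + r**2*cos(r**2) - sin(r**2) + C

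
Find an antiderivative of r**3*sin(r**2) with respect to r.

-r**2*cos(r**2)/2 + sin(r**2)/2 + C

Let u = r², du = 2r dr; rewrite as (1/2)∫ u^1·sin(1u) du.
Now integrate by parts 1 time.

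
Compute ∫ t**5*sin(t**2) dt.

Let u = t², du = 2t dt; rewrite as (1/2)∫ u^2·sin(1u) du.
Now integrate by parts 2 times.

-t**4*cos(t**2)/2 + t**2*sin(t**2) + cos(t**2) + C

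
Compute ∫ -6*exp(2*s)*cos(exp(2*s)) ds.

-3*sin(exp(2*s)) + C

Let u = exp(2*s), so du = (2*exp(2*s)) ds.
Rewriting, the integral becomes -3·∫ cos(u) du = -3·sin(u).
Substituting back, u = exp(2*s).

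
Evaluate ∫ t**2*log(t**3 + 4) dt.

Let u = t**3 + 4, so du = (3*t**2) dt.
The integral becomes (1/3)·∫ log(u) du; integrate by parts with u′=log(u), dv′=du.

t**3*log(t**3 + 4)/3 - t**3/3 + 4*log(t**3 + 4)/3 + C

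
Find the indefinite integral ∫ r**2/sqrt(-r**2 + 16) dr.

-r*sqrt(-r**2 + 16)/2 + 8*asin(r/4) + C

Substitute r = 4·sin(θ), so dr = 4·cos(θ) dθ and the radical becomes sqrt(-r**2 + 16) = 4·cos(θ) by the Pythagorean identity.
Integrate the resulting trig expression in θ, then back-substitute θ = asin(r/4), sin(θ) = r/4, cos(θ) = sqrt(-r**2 + 16)/4 (absorbing any constant into C).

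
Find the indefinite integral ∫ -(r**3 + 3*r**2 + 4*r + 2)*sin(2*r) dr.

r**3*cos(2*r)/2 - 3*r**2*sin(2*r)/4 + 3*r**2*cos(2*r)/2 - 3*r*sin(2*r)/2 + 5*r*cos(2*r)/4 - 5*sin(2*r)/8 + cos(2*r)/4 + C

Use integration by parts with u = r**3 + 3*r**2 + 4*r + 2, dv = -sin(2*r) dr, so v = cos(2*r)/2.
Apply parts 3 times (tabular method): alternate signs, differentiate u down to 0, integrate dv up.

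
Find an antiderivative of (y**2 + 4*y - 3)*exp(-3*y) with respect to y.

Use integration by parts with u = y**2 + 4*y - 3, dv = exp(-3*y) dy, so v = -exp(-3*y)/3.
Apply parts 2 times (tabular method): alternate signs, differentiate u down to 0, integrate dv up.

(-9*y**2 - 42*y + 13)*exp(-3*y)/27 + C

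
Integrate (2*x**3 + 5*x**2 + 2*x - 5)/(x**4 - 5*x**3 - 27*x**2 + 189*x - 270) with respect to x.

Factor the denominator: (x - 5)*(x - 3)**2*(x + 6).
Partial-fraction decomposition: 269/(891*(x + 6)) - 562/(81*(x - 3)) - 50/(9*(x - 3)**2) + 95/(11*(x - 5)).
Integrate each term; A/(x−a) gives A·log|x−a|; A/(x−a)² gives −A/(x−a).

95*log(x - 5)/11 - 562*log(x - 3)/81 + 269*log(x + 6)/891 + 50/(9*x - 27) + C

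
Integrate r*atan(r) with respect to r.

r**2*atan(r)/2 - r/2 + atan(r)/2 + C

Use integration by parts with u = arctan(r), dv = r dr.
Then du = 1/(r**2 + 1) dr.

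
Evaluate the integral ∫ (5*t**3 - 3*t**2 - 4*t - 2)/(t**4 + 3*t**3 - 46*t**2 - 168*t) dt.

log(t)/84 + 1538*log(t - 7)/1001 - 177*log(t + 4)/44 + 583*log(t + 6)/78 + C

Factor the denominator: t*(t - 7)*(t + 4)*(t + 6).
Partial-fraction decomposition: 583/(78*(t + 6)) - 177/(44*(t + 4)) + 1538/(1001*(t - 7)) + 1/(84*t).
Integrate each term: A/(t−a) contributes A·log|t−a|.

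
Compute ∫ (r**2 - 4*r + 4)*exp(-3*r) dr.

Use integration by parts with u = r**2 - 4*r + 4, dv = exp(-3*r) dr, so v = -exp(-3*r)/3.
Apply parts 2 times (tabular method): alternate signs, differentiate u down to 0, integrate dv up.

(-9*r**2 + 30*r - 26)*exp(-3*r)/27 + C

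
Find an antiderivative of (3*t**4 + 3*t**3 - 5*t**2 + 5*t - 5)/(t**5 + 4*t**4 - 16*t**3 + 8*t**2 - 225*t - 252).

Factor the denominator: (t - 4)*(t + 1)*(t + 7)*(t**2 + 9).
Partial-fraction decomposition: (1103*t - 1138)/(1450*(t**2 + 9)) + 1963/(1276*(t + 7)) + 1/(20*(t + 1)) + 179/(275*(t - 4)).
Integrate each term; A/(t−a) gives A·log|t−a|; the (Bt+D)/(t²+p²) term gives a log and an atan.

179*log(t - 4)/275 + log(t + 1)/20 + 1963*log(t + 7)/1276 + 1103*log(t**2 + 9)/2900 - 569*atan(t/3)/2175 + C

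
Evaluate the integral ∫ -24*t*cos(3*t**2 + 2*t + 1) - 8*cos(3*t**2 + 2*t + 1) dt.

-4*sin(3*t**2 + 2*t + 1) + C

Let u = 3*t**2 + 2*t + 1, so du = (6*t + 2) dt.
Rewriting, the integral becomes -4·∫ cos(u) du = -4·sin(u).
Substituting back, u = 3*t**2 + 2*t + 1.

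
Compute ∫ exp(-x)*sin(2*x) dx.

-exp(-x)*sin(2*x)/5 - 2*exp(-x)*cos(2*x)/5 + C

Let I denote the integral. Integrate by parts with u = sin(2*x), dv = exp(-x) dx, so v = -exp(-x): I = -exp(-x)*sin(2*x) + 2·∫ exp(-x)*cos(2*x) dx.
Apply parts again with u = cos(2*x), dv = exp(-x) dx: ∫ exp(-x)*cos(2*x) dx = -exp(-x)*cos(2*x) − 2·I. Substituting back brings back I: I = -exp(-x)*sin(2*x) - 2*exp(-x)*cos(2*x) − 4·I.
Solving for I: (1 + 4)·I equals the remaining terms, so I = (1/5)·(-exp(-x)*sin(2*x) - 2*exp(-x)*cos(2*x)).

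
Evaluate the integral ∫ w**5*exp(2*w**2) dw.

Let u = w², du = 2w dw; rewrite as (1/2)∫ u^2·exp(2u) du.
Now integrate by parts 2 times.

(2*w**4 - 2*w**2 + 1)*exp(2*w**2)/8 + C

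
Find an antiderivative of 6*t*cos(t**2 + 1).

3*sin(t**2 + 1) + C

Let u = t**2 + 1, so du = (2*t) dt.
Rewriting, the integral becomes 3·∫ cos(u) du = 3·sin(u).
Substituting back, u = t**2 + 1.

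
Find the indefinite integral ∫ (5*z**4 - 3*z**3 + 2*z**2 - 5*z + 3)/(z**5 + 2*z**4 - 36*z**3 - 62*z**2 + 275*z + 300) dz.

463*log(z - 5)/180 - 165*log(z - 3)/224 + log(z + 1)/16 - 509*log(z + 4)/63 + 1789*log(z + 5)/160 + C

Factor the denominator: (z - 5)*(z - 3)*(z + 1)*(z + 4)*(z + 5).
Partial-fraction decomposition: 1789/(160*(z + 5)) - 509/(63*(z + 4)) + 1/(16*(z + 1)) - 165/(224*(z - 3)) + 463/(180*(z - 5)).
Integrate each term: A/(z−a) contributes A·log|z−a|.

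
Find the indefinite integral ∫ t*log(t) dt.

t**2*log(t)/2 - t**2/4 + C

Use integration by parts with u = log(t), dv = t dt.
Then du = 1/t dt and v = t**2/2.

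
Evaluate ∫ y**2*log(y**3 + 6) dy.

Let u = y**3 + 6, so du = (3*y**2) dy.
The integral becomes (1/3)·∫ log(u) du; integrate by parts with u′=log(u), dv′=du.

y**3*log(y**3 + 6)/3 - y**3/3 + 2*log(y**3 + 6) + C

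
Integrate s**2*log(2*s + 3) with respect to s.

Use integration by parts with u = log(2*s + 3), dv = s**2 ds.
Then du = 2/(2*s + 3) ds and v = s**3/3.

s**3*log(2*s + 3)/3 - s**3/9 + s**2/4 - 3*s/4 + 9*log(2*s + 3)/8 + C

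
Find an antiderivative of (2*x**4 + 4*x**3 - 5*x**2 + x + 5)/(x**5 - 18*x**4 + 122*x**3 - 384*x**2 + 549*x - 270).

Factor the denominator: (x - 6)*(x - 5)*(x - 3)**2*(x - 1).
Partial-fraction decomposition: 7/(80*(x - 1)) + 559/(18*(x - 3)) + 233/(12*(x - 3)**2) - 1635/(16*(x - 5)) + 3287/(45*(x - 6)).
Integrate each term; A/(x−a) gives A·log|x−a|; A/(x−a)² gives −A/(x−a).

3287*log(x - 6)/45 - 1635*log(x - 5)/16 + 559*log(x - 3)/18 + 7*log(x - 1)/80 - 233/(12*x - 36) + C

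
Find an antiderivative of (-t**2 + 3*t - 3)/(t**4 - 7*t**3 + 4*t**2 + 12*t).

-log(t)/4 - log(t - 6)/8 + log(t - 2)/24 + log(t + 1)/3 + C

Factor the denominator: t*(t - 6)*(t - 2)*(t + 1).
Partial-fraction decomposition: 1/(3*(t + 1)) + 1/(24*(t - 2)) - 1/(8*(t - 6)) - 1/(4*t).
Integrate each term: A/(t−a) contributes A·log|t−a|.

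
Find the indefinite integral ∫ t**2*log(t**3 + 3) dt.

t**3*log(t**3 + 3)/3 - t**3/3 + log(t**3 + 3) + C

Let u = t**3 + 3, so du = (3*t**2) dt.
The integral becomes (1/3)·∫ log(u) du; integrate by parts with u′=log(u), dv′=du.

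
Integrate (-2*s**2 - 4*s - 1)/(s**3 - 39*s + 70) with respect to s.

-71*log(s - 5)/36 + 17*log(s - 2)/27 - 71*log(s + 7)/108 + C

Factor the denominator: (s - 5)*(s - 2)*(s + 7).
Partial-fraction decomposition: -71/(108*(s + 7)) + 17/(27*(s - 2)) - 71/(36*(s - 5)).
Integrate each term: A/(s−a) contributes A·log|s−a|.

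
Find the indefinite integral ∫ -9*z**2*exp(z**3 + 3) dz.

Let u = z**3 + 3, so du = (3*z**2) dz.
Rewriting, the integral becomes -3·∫ e^u du = -3·e^u.
Substituting back, u = z**3 + 3.

-3*exp(z**3 + 3) + C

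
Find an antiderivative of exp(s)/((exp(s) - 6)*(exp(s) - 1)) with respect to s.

log(exp(s) - 6)/5 - log(exp(s) - 1)/5 + C

Let u = e^s, du = e^s ds.
The integral becomes ∫ du/((u-1)(u-6)); decompose into partial fractions.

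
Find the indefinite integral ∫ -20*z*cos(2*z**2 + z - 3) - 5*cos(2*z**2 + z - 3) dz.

-5*sin(2*z**2 + z - 3) + C

Let u = 2*z**2 + z - 3, so du = (4*z + 1) dz.
Rewriting, the integral becomes -5·∫ cos(u) du = -5·sin(u).
Substituting back, u = 2*z**2 + z - 3.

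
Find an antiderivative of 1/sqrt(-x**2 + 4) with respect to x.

Substitute x = 2·sin(θ), so dx = 2·cos(θ) dθ and the radical becomes sqrt(-x**2 + 4) = 2·cos(θ) by the Pythagorean identity.
Integrate the resulting trig expression in θ, then back-substitute θ = asin(x/2), sin(θ) = x/2, cos(θ) = sqrt(-x**2 + 4)/2 (absorbing any constant into C).

asin(x/2) + C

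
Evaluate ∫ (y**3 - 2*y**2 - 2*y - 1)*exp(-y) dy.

(-y**3 - y**2 + 1)*exp(-y) + C

Use integration by parts with u = y**3 - 2*y**2 - 2*y - 1, dv = exp(-y) dy, so v = -exp(-y).
Apply parts 3 times (tabular method): alternate signs, differentiate u down to 0, integrate dv up.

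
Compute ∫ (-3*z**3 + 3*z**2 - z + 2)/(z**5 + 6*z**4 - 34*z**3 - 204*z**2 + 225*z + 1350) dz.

-303*log(z - 5)/1760 + 55*log(z - 3)/864 + 113*log(z + 3)/288 - 457*log(z + 5)/160 + 764*log(z + 6)/297 + C

Factor the denominator: (z - 5)*(z - 3)*(z + 3)*(z + 5)*(z + 6).
Partial-fraction decomposition: 764/(297*(z + 6)) - 457/(160*(z + 5)) + 113/(288*(z + 3)) + 55/(864*(z - 3)) - 303/(1760*(z - 5)).
Integrate each term: A/(z−a) contributes A·log|z−a|.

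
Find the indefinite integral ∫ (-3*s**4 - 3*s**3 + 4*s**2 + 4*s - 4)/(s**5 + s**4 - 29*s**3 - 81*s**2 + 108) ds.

-1093*log(s - 6)/810 + log(s - 1)/120 - 5*log(s + 2)/6 - 535*log(s + 3)/648 - 71/(18*s + 54) + C

Factor the denominator: (s - 6)*(s - 1)*(s + 2)*(s + 3)**2.
Partial-fraction decomposition: -535/(648*(s + 3)) + 71/(18*(s + 3)**2) - 5/(6*(s + 2)) + 1/(120*(s - 1)) - 1093/(810*(s - 6)).
Integrate each term; A/(s−a) gives A·log|s−a|; A/(s−a)² gives −A/(s−a).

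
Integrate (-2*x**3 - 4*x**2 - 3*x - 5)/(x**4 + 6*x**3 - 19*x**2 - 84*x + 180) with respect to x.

-13*log(x - 3)/9 + 43*log(x - 2)/56 + 20*log(x + 5)/7 - 301*log(x + 6)/72 + C

Factor the denominator: (x - 3)*(x - 2)*(x + 5)*(x + 6).
Partial-fraction decomposition: -301/(72*(x + 6)) + 20/(7*(x + 5)) + 43/(56*(x - 2)) - 13/(9*(x - 3)).
Integrate each term: A/(x−a) contributes A·log|x−a|.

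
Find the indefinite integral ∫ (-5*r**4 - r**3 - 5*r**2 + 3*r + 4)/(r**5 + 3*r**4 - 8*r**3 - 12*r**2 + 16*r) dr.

log(r)/4 - 49*log(r - 2)/24 + 4*log(r - 1)/15 + 47*log(r + 2)/24 - 163*log(r + 4)/30 + C

Factor the denominator: r*(r - 2)*(r - 1)*(r + 2)*(r + 4).
Partial-fraction decomposition: -163/(30*(r + 4)) + 47/(24*(r + 2)) + 4/(15*(r - 1)) - 49/(24*(r - 2)) + 1/(4*r).
Integrate each term: A/(r−a) contributes A·log|r−a|.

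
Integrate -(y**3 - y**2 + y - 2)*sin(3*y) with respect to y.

Use integration by parts with u = y**3 - y**2 + y - 2, dv = -sin(3*y) dy, so v = cos(3*y)/3.
Apply parts 3 times (tabular method): alternate signs, differentiate u down to 0, integrate dv up.

y**3*cos(3*y)/3 - y**2*sin(3*y)/3 - y**2*cos(3*y)/3 + 2*y*sin(3*y)/9 + y*cos(3*y)/9 - sin(3*y)/27 - 16*cos(3*y)/27 + C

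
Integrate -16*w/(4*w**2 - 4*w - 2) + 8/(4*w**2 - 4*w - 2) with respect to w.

-2*log(4*w**2 - 4*w - 2) + C

Let u = 4*w**2 - 4*w - 2, so du = (8*w - 4) dw.
Rewriting, the integral becomes -2·∫ 1/u du = -2·log(u).
Substituting back, u = 4*w**2 - 4*w - 2.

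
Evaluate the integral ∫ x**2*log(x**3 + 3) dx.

Let u = x**3 + 3, so du = (3*x**2) dx.
The integral becomes (1/3)·∫ log(u) du; integrate by parts with u′=log(u), dv′=du.

x**3*log(x**3 + 3)/3 - x**3/3 + log(x**3 + 3) + C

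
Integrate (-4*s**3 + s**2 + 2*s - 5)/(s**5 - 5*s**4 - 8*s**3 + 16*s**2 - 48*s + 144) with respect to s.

-821*log(s - 6)/1440 + 29*log(s - 2)/160 + 106*log(s + 3)/585 + 27*log(s**2 + 4)/260 - 207*atan(s/2)/1040 + C

Factor the denominator: (s - 6)*(s - 2)*(s + 3)*(s**2 + 4).
Partial-fraction decomposition: 9*(12*s - 23)/(520*(s**2 + 4)) + 106/(585*(s + 3)) + 29/(160*(s - 2)) - 821/(1440*(s - 6)).
Integrate each term; A/(s−a) gives A·log|s−a|; the (Bs+D)/(s²+p²) term gives a log and an atan.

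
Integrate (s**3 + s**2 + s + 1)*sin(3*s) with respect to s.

-s**3*cos(3*s)/3 + s**2*sin(3*s)/3 - s**2*cos(3*s)/3 + 2*s*sin(3*s)/9 - s*cos(3*s)/9 + sin(3*s)/27 - 7*cos(3*s)/27 + C

Use integration by parts with u = s**3 + s**2 + s + 1, dv = sin(3*s) ds, so v = -cos(3*s)/3.
Apply parts 3 times (tabular method): alternate signs, differentiate u down to 0, integrate dv up.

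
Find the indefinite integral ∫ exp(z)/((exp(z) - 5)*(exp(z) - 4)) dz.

Let u = e^z, du = e^z dz.
The integral becomes ∫ du/((u-5)(u-4)); decompose into partial fractions.

log(exp(z) - 5) - log(exp(z) - 4) + C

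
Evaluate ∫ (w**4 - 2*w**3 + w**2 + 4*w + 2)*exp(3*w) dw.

(27*w**4 - 90*w**3 + 117*w**2 + 30*w + 44)*exp(3*w)/81 + C

Use integration by parts with u = w**4 - 2*w**3 + w**2 + 4*w + 2, dv = exp(3*w) dw, so v = exp(3*w)/3.
Apply parts 4 times (tabular method): alternate signs, differentiate u down to 0, integrate dv up.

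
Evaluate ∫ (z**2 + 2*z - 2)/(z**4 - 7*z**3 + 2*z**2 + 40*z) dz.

-log(z)/20 + 33*log(z - 5)/35 - 11*log(z - 4)/12 + log(z + 2)/42 + C

Factor the denominator: z*(z - 5)*(z - 4)*(z + 2).
Partial-fraction decomposition: 1/(42*(z + 2)) - 11/(12*(z - 4)) + 33/(35*(z - 5)) - 1/(20*z).
Integrate each term: A/(z−a) contributes A·log|z−a|.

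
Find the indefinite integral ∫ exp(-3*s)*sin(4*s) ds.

Let I denote the integral. Integrate by parts with u = sin(4*s), dv = exp(-3*s) ds, so v = -exp(-3*s)/3: I = -exp(-3*s)*sin(4*s)/3 + (4/3)·∫ exp(-3*s)*cos(4*s) ds.
Apply parts again with u = cos(4*s), dv = exp(-3*s) ds: ∫ exp(-3*s)*cos(4*s) ds = -exp(-3*s)*cos(4*s)/3 − (4/3)·I. Substituting back brings back I: I = -exp(-3*s)*sin(4*s)/3 - 4*exp(-3*s)*cos(4*s)/9 − (16/9)·I.
Solving for I: (1 + 16/9)·I equals the remaining terms, so I = (9/25)·(-exp(-3*s)*sin(4*s)/3 - 4*exp(-3*s)*cos(4*s)/9).

-3*exp(-3*s)*sin(4*s)/25 - 4*exp(-3*s)*cos(4*s)/25 + C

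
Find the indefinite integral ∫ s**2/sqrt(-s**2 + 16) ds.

Substitute s = 4·sin(θ), so ds = 4·cos(θ) dθ and the radical becomes sqrt(-s**2 + 16) = 4·cos(θ) by the Pythagorean identity.
Integrate the resulting trig expression in θ, then back-substitute θ = asin(s/4), sin(θ) = s/4, cos(θ) = sqrt(-s**2 + 16)/4 (absorbing any constant into C).

-s*sqrt(-s**2 + 16)/2 + 8*asin(s/4) + C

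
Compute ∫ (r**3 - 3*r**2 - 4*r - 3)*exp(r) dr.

(r**3 - 6*r**2 + 8*r - 11)*exp(r) + C

Use integration by parts with u = r**3 - 3*r**2 - 4*r - 3, dv = exp(r) dr, so v = exp(r).
Apply parts 3 times (tabular method): alternate signs, differentiate u down to 0, integrate dv up.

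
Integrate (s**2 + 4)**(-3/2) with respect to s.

Substitute s = 2·tan(θ), so ds = 2·sec(θ)^2 dθ and the radical becomes sqrt(s**2 + 4) = 2·sec(θ) by the Pythagorean identity.
Integrate the resulting trig expression in θ, then back-substitute tan(θ) = s/2, sec(θ) = sqrt(s**2 + 4)/2 (absorbing any constant into C).

s/(4*sqrt(s**2 + 4)) + C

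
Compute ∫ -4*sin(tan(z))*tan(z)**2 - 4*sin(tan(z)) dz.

4*cos(tan(z)) + C

Let u = tan(z), so du = (tan(z)**2 + 1) dz.
Rewriting, the integral becomes -4·∫ sin(u) du = -4·-cos(u).
Substituting back, u = tan(z).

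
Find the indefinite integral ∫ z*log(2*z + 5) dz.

z**2*log(2*z + 5)/2 - z**2/4 + 5*z/4 - 25*log(2*z + 5)/8 + C

Use integration by parts with u = log(2*z + 5), dv = z dz.
Then du = 2/(2*z + 5) dz and v = z**2/2.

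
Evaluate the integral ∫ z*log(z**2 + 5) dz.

Let u = z**2 + 5, so du = (2*z) dz.
The integral becomes (1/2)·∫ log(u) du; integrate by parts with u′=log(u), dv′=du.

z**2*log(z**2 + 5)/2 - z**2/2 + 5*log(z**2 + 5)/2 + C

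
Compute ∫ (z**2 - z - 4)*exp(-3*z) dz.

(-9*z**2 + 3*z + 37)*exp(-3*z)/27 + C

Use integration by parts with u = z**2 - z - 4, dv = exp(-3*z) dz, so v = -exp(-3*z)/3.
Apply parts 2 times (tabular method): alternate signs, differentiate u down to 0, integrate dv up.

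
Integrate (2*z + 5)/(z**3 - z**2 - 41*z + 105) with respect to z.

Factor the denominator: (z - 5)*(z - 3)*(z + 7).
Partial-fraction decomposition: -3/(40*(z + 7)) - 11/(20*(z - 3)) + 5/(8*(z - 5)).
Integrate each term: A/(z−a) contributes A·log|z−a|.

5*log(z - 5)/8 - 11*log(z - 3)/20 - 3*log(z + 7)/40 + C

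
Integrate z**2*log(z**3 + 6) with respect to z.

Let u = z**3 + 6, so du = (3*z**2) dz.
The integral becomes (1/3)·∫ log(u) du; integrate by parts with u′=log(u), dv′=du.

z**3*log(z**3 + 6)/3 - z**3/3 + 2*log(z**3 + 6) + C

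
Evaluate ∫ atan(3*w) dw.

w*atan(3*w) - log(9*w**2 + 1)/6 + C

Use integration by parts with u = arctan(3*w), dv = dw.
Then du = 3/(9*w**2 + 1) dw.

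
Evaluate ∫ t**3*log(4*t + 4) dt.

t**4*log(4*t + 4)/4 - t**4/16 + t**3/12 - t**2/8 + t/4 - log(t + 1)/4 + C

Use integration by parts with u = log(4*t + 4), dv = t**3 dt.
Then du = 4/(4*t + 4) dt and v = t**4/4.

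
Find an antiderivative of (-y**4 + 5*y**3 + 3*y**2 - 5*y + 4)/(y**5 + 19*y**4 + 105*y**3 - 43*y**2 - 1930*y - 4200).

16*log(y - 4)/1485 - 7295*log(y + 5)/54 + 1117*log(y + 6)/5 - 1965*log(y + 7)/22 - 191/(3*y + 15) + C

Factor the denominator: (y - 4)*(y + 5)**2*(y + 6)*(y + 7).
Partial-fraction decomposition: -1965/(22*(y + 7)) + 1117/(5*(y + 6)) - 7295/(54*(y + 5)) + 191/(3*(y + 5)**2) + 16/(1485*(y - 4)).
Integrate each term; A/(y−a) gives A·log|y−a|; A/(y−a)² gives −A/(y−a).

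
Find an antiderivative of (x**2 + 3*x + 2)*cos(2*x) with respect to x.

Use integration by parts with u = x**2 + 3*x + 2, dv = cos(2*x) dx, so v = sin(2*x)/2.
Apply parts 2 times (tabular method): alternate signs, differentiate u down to 0, integrate dv up.

x**2*sin(2*x)/2 + 3*x*sin(2*x)/2 + x*cos(2*x)/2 + 3*sin(2*x)/4 + 3*cos(2*x)/4 + C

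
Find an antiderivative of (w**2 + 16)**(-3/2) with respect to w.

w/(16*sqrt(w**2 + 16)) + C

Substitute w = 4·tan(θ), so dw = 4·sec(θ)^2 dθ and the radical becomes sqrt(w**2 + 16) = 4·sec(θ) by the Pythagorean identity.
Integrate the resulting trig expression in θ, then back-substitute tan(θ) = w/4, sec(θ) = sqrt(w**2 + 16)/4 (absorbing any constant into C).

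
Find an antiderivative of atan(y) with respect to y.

Use integration by parts with u = arctan(y), dv = dy.
Then du = 1/(y**2 + 1) dy.

y*atan(y) - log(y**2 + 1)/2 + C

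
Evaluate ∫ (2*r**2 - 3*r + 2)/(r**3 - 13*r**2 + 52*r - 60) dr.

14*log(r - 6) - 37*log(r - 5)/3 + log(r - 2)/3 + C

Factor the denominator: (r - 6)*(r - 5)*(r - 2).
Partial-fraction decomposition: 1/(3*(r - 2)) - 37/(3*(r - 5)) + 14/(r - 6).
Integrate each term: A/(r−a) contributes A·log|r−a|.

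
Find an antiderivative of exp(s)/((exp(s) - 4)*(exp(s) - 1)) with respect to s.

Let u = e^s, du = e^s ds.
The integral becomes ∫ du/((u-4)(u-1)); decompose into partial fractions.

log(exp(s) - 4)/3 - log(exp(s) - 1)/3 + C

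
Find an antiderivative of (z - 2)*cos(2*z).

z*sin(2*z)/2 - sin(2*z) + cos(2*z)/4 + C

Use integration by parts with u = z - 2, dv = cos(2*z) dz, so v = sin(2*z)/2.
Apply parts 1 times (tabular method): alternate signs, differentiate u down to 0, integrate dv up.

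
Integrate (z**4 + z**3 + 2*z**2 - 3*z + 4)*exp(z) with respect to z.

(z**4 - 3*z**3 + 11*z**2 - 25*z + 29)*exp(z) + C

Use integration by parts with u = z**4 + z**3 + 2*z**2 - 3*z + 4, dv = exp(z) dz, so v = exp(z).
Apply parts 4 times (tabular method): alternate signs, differentiate u down to 0, integrate dv up.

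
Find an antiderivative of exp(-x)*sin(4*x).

Let I denote the integral. Integrate by parts with u = sin(4*x), dv = exp(-x) dx, so v = -exp(-x): I = -exp(-x)*sin(4*x) + 4·∫ exp(-x)*cos(4*x) dx.
Apply parts again with u = cos(4*x), dv = exp(-x) dx: ∫ exp(-x)*cos(4*x) dx = -exp(-x)*cos(4*x) − 4·I. Substituting back brings back I: I = -exp(-x)*sin(4*x) - 4*exp(-x)*cos(4*x) − 16·I.
Solving for I: (1 + 16)·I equals the remaining terms, so I = (1/17)·(-exp(-x)*sin(4*x) - 4*exp(-x)*cos(4*x)).

-exp(-x)*sin(4*x)/17 - 4*exp(-x)*cos(4*x)/17 + C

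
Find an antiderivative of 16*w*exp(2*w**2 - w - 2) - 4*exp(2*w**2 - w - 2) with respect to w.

4*exp(2*w**2 - w - 2) + C

Let u = 2*w**2 - w - 2, so du = (4*w - 1) dw.
Rewriting, the integral becomes 4·∫ e^u du = 4·e^u.
Substituting back, u = 2*w**2 - w - 2.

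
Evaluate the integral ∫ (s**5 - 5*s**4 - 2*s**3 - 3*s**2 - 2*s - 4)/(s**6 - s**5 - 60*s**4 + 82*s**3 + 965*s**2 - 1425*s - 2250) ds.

26903*log(s - 5)/48400 - 253*log(s - 3)/1152 + log(s + 1)/320 - 6069*log(s + 5)/3200 + 13924*log(s + 6)/5445 + 113/(440*s - 2200) + C

Factor the denominator: (s - 5)**2*(s - 3)*(s + 1)*(s + 5)*(s + 6).
Partial-fraction decomposition: 13924/(5445*(s + 6)) - 6069/(3200*(s + 5)) + 1/(320*(s + 1)) - 253/(1152*(s - 3)) + 26903/(48400*(s - 5)) - 113/(440*(s - 5)**2).
Integrate each term; A/(s−a) gives A·log|s−a|; A/(s−a)² gives −A/(s−a).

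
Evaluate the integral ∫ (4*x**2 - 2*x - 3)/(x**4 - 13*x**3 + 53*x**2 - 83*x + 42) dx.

Factor the denominator: (x - 7)*(x - 3)*(x - 2)*(x - 1).
Partial-fraction decomposition: 1/(12*(x - 1)) + 9/(5*(x - 2)) - 27/(8*(x - 3)) + 179/(120*(x - 7)).
Integrate each term: A/(x−a) contributes A·log|x−a|.

179*log(x - 7)/120 - 27*log(x - 3)/8 + 9*log(x - 2)/5 + log(x - 1)/12 + C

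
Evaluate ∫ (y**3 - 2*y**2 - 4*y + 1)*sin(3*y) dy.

-y**3*cos(3*y)/3 + y**2*sin(3*y)/3 + 2*y**2*cos(3*y)/3 - 4*y*sin(3*y)/9 + 14*y*cos(3*y)/9 - 14*sin(3*y)/27 - 13*cos(3*y)/27 + C

Use integration by parts with u = y**3 - 2*y**2 - 4*y + 1, dv = sin(3*y) dy, so v = -cos(3*y)/3.
Apply parts 3 times (tabular method): alternate signs, differentiate u down to 0, integrate dv up.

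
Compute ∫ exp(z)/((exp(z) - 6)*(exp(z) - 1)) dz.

Let u = e^z, du = e^z dz.
The integral becomes ∫ du/((u-6)(u-1)); decompose into partial fractions.

log(exp(z) - 6)/5 - log(exp(z) - 1)/5 + C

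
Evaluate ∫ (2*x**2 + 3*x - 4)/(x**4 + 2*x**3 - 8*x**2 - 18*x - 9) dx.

Factor the denominator: (x - 3)*(x + 1)**2*(x + 3).
Partial-fraction decomposition: -5/(24*(x + 3)) - 1/(32*(x + 1)) + 5/(8*(x + 1)**2) + 23/(96*(x - 3)).
Integrate each term; A/(x−a) gives A·log|x−a|; A/(x−a)² gives −A/(x−a).

23*log(x - 3)/96 - log(x + 1)/32 - 5*log(x + 3)/24 - 5/(8*x + 8) + C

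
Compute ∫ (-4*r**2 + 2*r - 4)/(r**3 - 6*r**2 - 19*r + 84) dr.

-93*log(r - 7)/22 + 17*log(r - 3)/14 - 76*log(r + 4)/77 + C

Factor the denominator: (r - 7)*(r - 3)*(r + 4).
Partial-fraction decomposition: -76/(77*(r + 4)) + 17/(14*(r - 3)) - 93/(22*(r - 7)).
Integrate each term: A/(r−a) contributes A·log|r−a|.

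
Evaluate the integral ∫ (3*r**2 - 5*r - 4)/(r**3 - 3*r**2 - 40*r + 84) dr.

Factor the denominator: (r - 7)*(r - 2)*(r + 6).
Partial-fraction decomposition: 67/(52*(r + 6)) + 1/(20*(r - 2)) + 108/(65*(r - 7)).
Integrate each term: A/(r−a) contributes A·log|r−a|.

108*log(r - 7)/65 + log(r - 2)/20 + 67*log(r + 6)/52 + C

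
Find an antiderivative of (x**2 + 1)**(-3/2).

x/sqrt(x**2 + 1) + C

Substitute x = tan(θ), so dx = sec(θ)^2 dθ and the radical becomes sqrt(x**2 + 1) = sec(θ) by the Pythagorean identity.
Integrate the resulting trig expression in θ, then back-substitute tan(θ) = x, sec(θ) = sqrt(x**2 + 1) (absorbing any constant into C).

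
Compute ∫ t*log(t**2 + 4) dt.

t**2*log(t**2 + 4)/2 - t**2/2 + 2*log(t**2 + 4) + C

Let u = t**2 + 4, so du = (2*t) dt.
The integral becomes (1/2)·∫ log(u) du; integrate by parts with u′=log(u), dv′=du.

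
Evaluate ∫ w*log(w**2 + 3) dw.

w**2*log(w**2 + 3)/2 - w**2/2 + 3*log(w**2 + 3)/2 + C

Let u = w**2 + 3, so du = (2*w) dw.
The integral becomes (1/2)·∫ log(u) du; integrate by parts with u′=log(u), dv′=du.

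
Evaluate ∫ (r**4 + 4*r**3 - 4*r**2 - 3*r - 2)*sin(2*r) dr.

-r**4*cos(2*r)/2 + r**3*sin(2*r) - 2*r**3*cos(2*r) + 3*r**2*sin(2*r) + 7*r**2*cos(2*r)/2 - 7*r*sin(2*r)/2 + 9*r*cos(2*r)/2 - 9*sin(2*r)/4 - 3*cos(2*r)/4 + C

Use integration by parts with u = r**4 + 4*r**3 - 4*r**2 - 3*r - 2, dv = sin(2*r) dr, so v = -cos(2*r)/2.
Apply parts 4 times (tabular method): alternate signs, differentiate u down to 0, integrate dv up.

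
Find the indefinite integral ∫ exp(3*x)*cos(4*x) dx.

Let I denote the integral. Integrate by parts with u = cos(4*x), dv = exp(3*x) dx, so v = exp(3*x)/3: I = exp(3*x)*cos(4*x)/3 + (4/3)·∫ exp(3*x)*sin(4*x) dx.
Apply parts again with u = sin(4*x), dv = exp(3*x) dx: ∫ exp(3*x)*sin(4*x) dx = exp(3*x)*sin(4*x)/3 − (4/3)·I. Substituting back brings back I: I = 4*exp(3*x)*sin(4*x)/9 + exp(3*x)*cos(4*x)/3 − (16/9)·I.
Solving for I: (1 + 16/9)·I equals the remaining terms, so I = (9/25)·(4*exp(3*x)*sin(4*x)/9 + exp(3*x)*cos(4*x)/3).

4*exp(3*x)*sin(4*x)/25 + 3*exp(3*x)*cos(4*x)/25 + C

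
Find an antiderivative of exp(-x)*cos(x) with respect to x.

exp(-x)*sin(x)/2 - exp(-x)*cos(x)/2 + C

Let I denote the integral. Integrate by parts with u = cos(x), dv = exp(-x) dx, so v = -exp(-x): I = -exp(-x)*cos(x) − ∫ exp(-x)*sin(x) dx.
Apply parts again with u = sin(x), dv = exp(-x) dx: ∫ exp(-x)*sin(x) dx = -exp(-x)*sin(x) + I. Substituting back brings back I: I = exp(-x)*sin(x) - exp(-x)*cos(x) − I.
Solving for I: (1 + 1)·I equals the remaining terms, so I = (1/2)·(exp(-x)*sin(x) - exp(-x)*cos(x)).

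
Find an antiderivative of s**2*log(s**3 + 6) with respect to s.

Let u = s**3 + 6, so du = (3*s**2) ds.
The integral becomes (1/3)·∫ log(u) du; integrate by parts with u′=log(u), dv′=du.

s**3*log(s**3 + 6)/3 - s**3/3 + 2*log(s**3 + 6) + C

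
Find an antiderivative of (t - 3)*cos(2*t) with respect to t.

Use integration by parts with u = t - 3, dv = cos(2*t) dt, so v = sin(2*t)/2.
Apply parts 1 times (tabular method): alternate signs, differentiate u down to 0, integrate dv up.

t*sin(2*t)/2 - 3*sin(2*t)/2 + cos(2*t)/4 + C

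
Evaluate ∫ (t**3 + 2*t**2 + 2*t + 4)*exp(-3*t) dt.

Use integration by parts with u = t**3 + 2*t**2 + 2*t + 4, dv = exp(-3*t) dt, so v = -exp(-3*t)/3.
Apply parts 3 times (tabular method): alternate signs, differentiate u down to 0, integrate dv up.

(-3*t**3 - 9*t**2 - 12*t - 16)*exp(-3*t)/9 + C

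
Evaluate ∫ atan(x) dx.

x*atan(x) - log(x**2 + 1)/2 + C

Use integration by parts with u = arctan(x), dv = dx.
Then du = 1/(x**2 + 1) dx.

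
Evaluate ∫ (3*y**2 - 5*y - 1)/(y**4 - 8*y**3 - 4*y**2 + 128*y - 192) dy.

Factor the denominator: (y - 6)*(y - 4)*(y - 2)*(y + 4).
Partial-fraction decomposition: -67/(480*(y + 4)) + 1/(48*(y - 2)) - 27/(32*(y - 4)) + 77/(80*(y - 6)).
Integrate each term: A/(y−a) contributes A·log|y−a|.

77*log(y - 6)/80 - 27*log(y - 4)/32 + log(y - 2)/48 - 67*log(y + 4)/480 + C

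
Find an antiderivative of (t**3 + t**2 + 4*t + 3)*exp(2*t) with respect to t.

Use integration by parts with u = t**3 + t**2 + 4*t + 3, dv = exp(2*t) dt, so v = exp(2*t)/2.
Apply parts 3 times (tabular method): alternate signs, differentiate u down to 0, integrate dv up.

(4*t**3 - 2*t**2 + 18*t + 3)*exp(2*t)/8 + C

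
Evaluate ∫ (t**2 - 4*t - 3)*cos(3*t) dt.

Use integration by parts with u = t**2 - 4*t - 3, dv = cos(3*t) dt, so v = sin(3*t)/3.
Apply parts 2 times (tabular method): alternate signs, differentiate u down to 0, integrate dv up.

t**2*sin(3*t)/3 - 4*t*sin(3*t)/3 + 2*t*cos(3*t)/9 - 29*sin(3*t)/27 - 4*cos(3*t)/9 + C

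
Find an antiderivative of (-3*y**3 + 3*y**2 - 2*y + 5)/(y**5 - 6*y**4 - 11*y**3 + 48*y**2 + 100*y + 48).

-547*log(y - 6)/784 + 49*log(y - 4)/100 - 894*log(y + 1)/1225 + 15*log(y + 2)/16 - 13/(35*y + 35) + C

Factor the denominator: (y - 6)*(y - 4)*(y + 1)**2*(y + 2).
Partial-fraction decomposition: 15/(16*(y + 2)) - 894/(1225*(y + 1)) + 13/(35*(y + 1)**2) + 49/(100*(y - 4)) - 547/(784*(y - 6)).
Integrate each term; A/(y−a) gives A·log|y−a|; A/(y−a)² gives −A/(y−a).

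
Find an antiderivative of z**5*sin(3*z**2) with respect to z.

Let u = z², du = 2z dz; rewrite as (1/2)∫ u^2·sin(3u) du.
Now integrate by parts 2 times.

-z**4*cos(3*z**2)/6 + z**2*sin(3*z**2)/9 + cos(3*z**2)/27 + C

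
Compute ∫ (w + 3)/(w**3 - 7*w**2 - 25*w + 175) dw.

5*log(w - 7)/12 - 2*log(w - 5)/5 - log(w + 5)/60 + C

Factor the denominator: (w - 7)*(w - 5)*(w + 5).
Partial-fraction decomposition: -1/(60*(w + 5)) - 2/(5*(w - 5)) + 5/(12*(w - 7)).
Integrate each term: A/(w−a) contributes A·log|w−a|.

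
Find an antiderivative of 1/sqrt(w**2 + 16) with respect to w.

Substitute w = 4·tan(θ), so dw = 4·sec(θ)^2 dθ and the radical becomes sqrt(w**2 + 16) = 4·sec(θ) by the Pythagorean identity.
Integrate the resulting trig expression in θ, then back-substitute tan(θ) = w/4, sec(θ) = sqrt(w**2 + 16)/4 (absorbing any constant into C).

log(w + sqrt(w**2 + 16)) + C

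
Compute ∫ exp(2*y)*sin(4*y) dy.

Let I denote the integral. Integrate by parts with u = sin(4*y), dv = exp(2*y) dy, so v = exp(2*y)/2: I = exp(2*y)*sin(4*y)/2 − 2·∫ exp(2*y)*cos(4*y) dy.
Apply parts again with u = cos(4*y), dv = exp(2*y) dy: ∫ exp(2*y)*cos(4*y) dy = exp(2*y)*cos(4*y)/2 + 2·I. Substituting back brings back I: I = exp(2*y)*sin(4*y)/2 - exp(2*y)*cos(4*y) − 4·I.
Solving for I: (1 + 4)·I equals the remaining terms, so I = (1/5)·(exp(2*y)*sin(4*y)/2 - exp(2*y)*cos(4*y)).

exp(2*y)*sin(4*y)/10 - exp(2*y)*cos(4*y)/5 + C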